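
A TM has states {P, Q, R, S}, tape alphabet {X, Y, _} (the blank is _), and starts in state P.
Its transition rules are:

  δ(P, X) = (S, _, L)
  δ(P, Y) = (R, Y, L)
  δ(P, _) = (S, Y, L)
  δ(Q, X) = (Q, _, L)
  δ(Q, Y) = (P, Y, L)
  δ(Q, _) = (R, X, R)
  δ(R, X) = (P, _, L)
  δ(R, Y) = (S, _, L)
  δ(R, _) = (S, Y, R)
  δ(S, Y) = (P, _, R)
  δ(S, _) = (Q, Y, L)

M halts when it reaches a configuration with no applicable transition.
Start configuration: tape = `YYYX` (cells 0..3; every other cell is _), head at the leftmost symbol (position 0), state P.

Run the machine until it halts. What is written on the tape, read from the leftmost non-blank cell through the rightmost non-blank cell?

X__YYY

state=P head=0 tape=___[Y]YYX   (P,Y)→(R,Y,L)
state=R head=-1 tape=__[_]YYYX   (R,_)→(S,Y,R)
state=S head=0 tape=__Y[Y]YYX   (S,Y)→(P,_,R)
state=P head=1 tape=__Y_[Y]YX   (P,Y)→(R,Y,L)
state=R head=0 tape=__Y[_]YYX   (R,_)→(S,Y,R)
state=S head=1 tape=__YY[Y]YX   (S,Y)→(P,_,R)
state=P head=2 tape=__YY_[Y]X   (P,Y)→(R,Y,L)
state=R head=1 tape=__YY[_]YX   (R,_)→(S,Y,R)
state=S head=2 tape=__YYY[Y]X   (S,Y)→(P,_,R)
state=P head=3 tape=__YYY_[X]   (P,X)→(S,_,L)
state=S head=2 tape=__YYY[_]_   (S,_)→(Q,Y,L)
state=Q head=1 tape=__YY[Y]Y_   (Q,Y)→(P,Y,L)
state=P head=0 tape=__Y[Y]YY_   (P,Y)→(R,Y,L)
state=R head=-1 tape=__[Y]YYY_   (R,Y)→(S,_,L)
state=S head=-2 tape=_[_]_YYY_   (S,_)→(Q,Y,L)
state=Q head=-3 tape=[_]Y_YYY_   (Q,_)→(R,X,R)
state=R head=-2 tape=X[Y]_YYY_   (R,Y)→(S,_,L)
state=S head=-3 tape=[X]__YYY_
The non-blank tape span at halt is X__YYY.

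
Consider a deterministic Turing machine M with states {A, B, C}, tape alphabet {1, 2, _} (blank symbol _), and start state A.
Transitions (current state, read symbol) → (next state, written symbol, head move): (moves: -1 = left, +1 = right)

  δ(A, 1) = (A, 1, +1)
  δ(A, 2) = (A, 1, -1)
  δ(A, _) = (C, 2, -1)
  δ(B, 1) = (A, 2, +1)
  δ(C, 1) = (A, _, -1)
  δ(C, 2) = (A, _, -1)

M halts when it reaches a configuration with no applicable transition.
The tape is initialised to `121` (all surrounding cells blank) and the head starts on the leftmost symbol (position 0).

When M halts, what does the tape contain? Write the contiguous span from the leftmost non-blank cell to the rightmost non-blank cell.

A | __[1]21_   read 1 → write 1, move +1, go to A
A | __1[2]1_   read 2 → write 1, move -1, go to A
A | __[1]11_   read 1 → write 1, move +1, go to A
A | __1[1]1_   read 1 → write 1, move +1, go to A
A | __11[1]_   read 1 → write 1, move +1, go to A
A | __111[_]   read _ → write 2, move -1, go to C
C | __11[1]2   read 1 → write _, move -1, go to A
A | __1[1]_2   read 1 → write 1, move +1, go to A
A | __11[_]2   read _ → write 2, move -1, go to C
C | __1[1]22   read 1 → write _, move -1, go to A
A | __[1]_22   read 1 → write 1, move +1, go to A
A | __1[_]22   read _ → write 2, move -1, go to C
C | __[1]222   read 1 → write _, move -1, go to A
A | _[_]_222   read _ → write 2, move -1, go to C
C | [_]2_222
The non-blank tape span at halt is 2_222.

2_222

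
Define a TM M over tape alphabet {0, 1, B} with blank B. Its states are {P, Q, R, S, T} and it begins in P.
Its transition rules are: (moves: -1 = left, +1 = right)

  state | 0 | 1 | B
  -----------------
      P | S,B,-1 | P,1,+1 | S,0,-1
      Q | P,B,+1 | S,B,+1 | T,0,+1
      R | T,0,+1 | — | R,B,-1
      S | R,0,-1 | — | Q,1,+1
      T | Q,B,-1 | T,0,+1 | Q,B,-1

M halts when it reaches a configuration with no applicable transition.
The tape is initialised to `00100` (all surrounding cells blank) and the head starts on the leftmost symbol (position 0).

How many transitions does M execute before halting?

state=P head=0 tape=B[0]0100   (P,0)→(S,B,-1)
state=S head=-1 tape=[B]B0100   (S,B)→(Q,1,+1)
state=Q head=0 tape=1[B]0100   (Q,B)→(T,0,+1)
state=T head=1 tape=10[0]100   (T,0)→(Q,B,-1)
state=Q head=0 tape=1[0]B100   (Q,0)→(P,B,+1)
state=P head=1 tape=1B[B]100   (P,B)→(S,0,-1)
state=S head=0 tape=1[B]0100   (S,B)→(Q,1,+1)
state=Q head=1 tape=11[0]100   (Q,0)→(P,B,+1)
state=P head=2 tape=11B[1]00   (P,1)→(P,1,+1)
state=P head=3 tape=11B1[0]0   (P,0)→(S,B,-1)
state=S head=2 tape=11B[1]B0
M halts after 10 transitions.

10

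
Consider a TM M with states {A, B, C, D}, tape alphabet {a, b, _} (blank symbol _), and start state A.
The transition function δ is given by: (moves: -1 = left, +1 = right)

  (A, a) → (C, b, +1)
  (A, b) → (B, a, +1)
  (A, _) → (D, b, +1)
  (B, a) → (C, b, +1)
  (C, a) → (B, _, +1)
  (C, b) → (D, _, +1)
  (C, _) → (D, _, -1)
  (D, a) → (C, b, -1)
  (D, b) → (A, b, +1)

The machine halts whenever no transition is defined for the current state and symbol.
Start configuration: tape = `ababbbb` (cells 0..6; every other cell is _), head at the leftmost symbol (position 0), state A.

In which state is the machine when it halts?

B

A | [a]babbbb   read a → write b, move +1, go to C
C | b[b]abbbb   read b → write _, move +1, go to D
D | b_[a]bbbb   read a → write b, move -1, go to C
C | b[_]bbbbb   read _ → write _, move -1, go to D
D | [b]_bbbbb   read b → write b, move +1, go to A
A | b[_]bbbbb   read _ → write b, move +1, go to D
D | bb[b]bbbb   read b → write b, move +1, go to A
A | bbb[b]bbb   read b → write a, move +1, go to B
B | bbba[b]bb
No transition is defined for (B, b); M halts in state B.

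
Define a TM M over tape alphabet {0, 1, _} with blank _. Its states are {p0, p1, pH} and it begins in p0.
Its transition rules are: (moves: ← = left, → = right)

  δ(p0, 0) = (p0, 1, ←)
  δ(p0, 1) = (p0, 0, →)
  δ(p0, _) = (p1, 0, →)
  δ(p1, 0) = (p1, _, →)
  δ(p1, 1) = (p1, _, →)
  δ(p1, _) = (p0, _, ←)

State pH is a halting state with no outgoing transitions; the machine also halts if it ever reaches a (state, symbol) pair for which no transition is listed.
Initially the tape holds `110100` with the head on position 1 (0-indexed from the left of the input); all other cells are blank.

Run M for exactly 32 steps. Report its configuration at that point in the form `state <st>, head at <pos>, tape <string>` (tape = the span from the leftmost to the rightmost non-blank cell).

p0 | _1[1]0100_   read 1 → write 0, move →, go to p0
p0 | _10[0]100_   read 0 → write 1, move ←, go to p0
p0 | _1[0]1100_   read 0 → write 1, move ←, go to p0
p0 | _[1]11100_   read 1 → write 0, move →, go to p0
p0 | _0[1]1100_   read 1 → write 0, move →, go to p0
p0 | _00[1]100_   read 1 → write 0, move →, go to p0
p0 | _000[1]00_   read 1 → write 0, move →, go to p0
p0 | _0000[0]0_   read 0 → write 1, move ←, go to p0
p0 | _000[0]10_   read 0 → write 1, move ←, go to p0
p0 | _00[0]110_   read 0 → write 1, move ←, go to p0
p0 | _0[0]1110_   read 0 → write 1, move ←, go to p0
p0 | _[0]11110_   read 0 → write 1, move ←, go to p0
p0 | [_]111110_   read _ → write 0, move →, go to p1
p1 | 0[1]11110_   read 1 → write _, move →, go to p1
p1 | 0_[1]1110_   read 1 → write _, move →, go to p1
p1 | 0__[1]110_   read 1 → write _, move →, go to p1
p1 | 0___[1]10_   read 1 → write _, move →, go to p1
p1 | 0____[1]0_   read 1 → write _, move →, go to p1
p1 | 0_____[0]_   read 0 → write _, move →, go to p1
p1 | 0______[_]   read _ → write _, move ←, go to p0
p0 | 0_____[_]_   read _ → write 0, move →, go to p1
p1 | 0_____0[_]   read _ → write _, move ←, go to p0
p0 | 0_____[0]_   read 0 → write 1, move ←, go to p0
p0 | 0____[_]1_   read _ → write 0, move →, go to p1
p1 | 0____0[1]_   read 1 → write _, move →, go to p1
p1 | 0____0_[_]   read _ → write _, move ←, go to p0
p0 | 0____0[_]_   read _ → write 0, move →, go to p1
p1 | 0____00[_]   read _ → write _, move ←, go to p0
p0 | 0____0[0]_   read 0 → write 1, move ←, go to p0
p0 | 0____[0]1_   read 0 → write 1, move ←, go to p0
p0 | 0___[_]11_   read _ → write 0, move →, go to p1
p1 | 0___0[1]1_   read 1 → write _, move →, go to p1
p1 | 0___0_[1]_
After 32 steps: state p1, head at 5, tape 0___0_1.

state p1, head at 5, tape 0___0_1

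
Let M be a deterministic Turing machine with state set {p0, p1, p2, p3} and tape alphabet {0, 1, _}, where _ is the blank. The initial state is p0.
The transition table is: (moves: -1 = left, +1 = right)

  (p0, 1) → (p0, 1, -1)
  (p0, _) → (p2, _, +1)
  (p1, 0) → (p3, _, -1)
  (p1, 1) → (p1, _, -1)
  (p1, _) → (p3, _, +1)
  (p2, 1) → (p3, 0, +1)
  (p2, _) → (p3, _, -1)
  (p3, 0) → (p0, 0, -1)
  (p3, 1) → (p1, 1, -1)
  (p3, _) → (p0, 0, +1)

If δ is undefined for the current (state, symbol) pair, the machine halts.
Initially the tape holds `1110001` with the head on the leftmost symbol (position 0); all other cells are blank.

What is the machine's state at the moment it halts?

p0

state=p0 head=0 tape=_[1]110001   (p0,1)→(p0,1,-1)
state=p0 head=-1 tape=[_]1110001   (p0,_)→(p2,_,+1)
state=p2 head=0 tape=_[1]110001   (p2,1)→(p3,0,+1)
state=p3 head=1 tape=_0[1]10001   (p3,1)→(p1,1,-1)
state=p1 head=0 tape=_[0]110001   (p1,0)→(p3,_,-1)
state=p3 head=-1 tape=[_]_110001   (p3,_)→(p0,0,+1)
state=p0 head=0 tape=0[_]110001   (p0,_)→(p2,_,+1)
state=p2 head=1 tape=0_[1]10001   (p2,1)→(p3,0,+1)
state=p3 head=2 tape=0_0[1]0001   (p3,1)→(p1,1,-1)
state=p1 head=1 tape=0_[0]10001   (p1,0)→(p3,_,-1)
state=p3 head=0 tape=0[_]_10001   (p3,_)→(p0,0,+1)
state=p0 head=1 tape=00[_]10001   (p0,_)→(p2,_,+1)
state=p2 head=2 tape=00_[1]0001   (p2,1)→(p3,0,+1)
state=p3 head=3 tape=00_0[0]001   (p3,0)→(p0,0,-1)
state=p0 head=2 tape=00_[0]0001
No transition is defined for (p0, 0); M halts in state p0.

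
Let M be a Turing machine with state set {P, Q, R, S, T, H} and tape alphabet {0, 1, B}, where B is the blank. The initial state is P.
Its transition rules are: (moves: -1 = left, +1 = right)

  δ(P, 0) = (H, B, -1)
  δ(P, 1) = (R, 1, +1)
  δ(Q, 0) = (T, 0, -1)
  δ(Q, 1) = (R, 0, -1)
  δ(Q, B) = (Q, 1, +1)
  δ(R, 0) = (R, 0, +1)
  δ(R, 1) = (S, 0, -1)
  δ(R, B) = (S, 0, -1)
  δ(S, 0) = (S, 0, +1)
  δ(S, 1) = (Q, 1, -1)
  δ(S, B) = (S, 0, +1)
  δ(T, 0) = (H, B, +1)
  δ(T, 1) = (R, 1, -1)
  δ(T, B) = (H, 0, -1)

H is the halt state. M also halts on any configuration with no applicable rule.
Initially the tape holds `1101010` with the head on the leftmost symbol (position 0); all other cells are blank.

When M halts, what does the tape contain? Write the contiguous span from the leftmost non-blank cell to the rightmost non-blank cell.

000B01010

P | BB[1]101010   read 1 → write 1, move +1, go to R
R | BB1[1]01010   read 1 → write 0, move -1, go to S
S | BB[1]001010   read 1 → write 1, move -1, go to Q
Q | B[B]1001010   read B → write 1, move +1, go to Q
Q | B1[1]001010   read 1 → write 0, move -1, go to R
R | B[1]0001010   read 1 → write 0, move -1, go to S
S | [B]00001010   read B → write 0, move +1, go to S
S | 0[0]0001010   read 0 → write 0, move +1, go to S
S | 00[0]001010   read 0 → write 0, move +1, go to S
S | 000[0]01010   read 0 → write 0, move +1, go to S
S | 0000[0]1010   read 0 → write 0, move +1, go to S
S | 00000[1]010   read 1 → write 1, move -1, go to Q
Q | 0000[0]1010   read 0 → write 0, move -1, go to T
T | 000[0]01010   read 0 → write B, move +1, go to H
H | 000B[0]1010
The non-blank tape span at halt is 000B01010.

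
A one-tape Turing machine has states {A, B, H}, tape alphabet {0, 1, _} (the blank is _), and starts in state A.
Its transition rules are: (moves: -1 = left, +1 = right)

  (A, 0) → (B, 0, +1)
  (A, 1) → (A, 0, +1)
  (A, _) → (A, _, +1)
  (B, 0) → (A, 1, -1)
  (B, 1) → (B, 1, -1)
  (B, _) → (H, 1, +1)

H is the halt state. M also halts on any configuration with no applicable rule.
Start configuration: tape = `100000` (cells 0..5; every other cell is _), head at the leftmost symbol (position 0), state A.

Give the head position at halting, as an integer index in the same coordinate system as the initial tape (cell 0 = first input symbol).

7

state=A head=0 tape=_[1]00000__   (A,1)→(A,0,+1)
state=A head=1 tape=_0[0]0000__   (A,0)→(B,0,+1)
state=B head=2 tape=_00[0]000__   (B,0)→(A,1,-1)
state=A head=1 tape=_0[0]1000__   (A,0)→(B,0,+1)
state=B head=2 tape=_00[1]000__   (B,1)→(B,1,-1)
state=B head=1 tape=_0[0]1000__   (B,0)→(A,1,-1)
state=A head=0 tape=_[0]11000__   (A,0)→(B,0,+1)
state=B head=1 tape=_0[1]1000__   (B,1)→(B,1,-1)
state=B head=0 tape=_[0]11000__   (B,0)→(A,1,-1)
state=A head=-1 tape=[_]111000__   (A,_)→(A,_,+1)
state=A head=0 tape=_[1]11000__   (A,1)→(A,0,+1)
state=A head=1 tape=_0[1]1000__   (A,1)→(A,0,+1)
state=A head=2 tape=_00[1]000__   (A,1)→(A,0,+1)
state=A head=3 tape=_000[0]00__   (A,0)→(B,0,+1)
state=B head=4 tape=_0000[0]0__   (B,0)→(A,1,-1)
state=A head=3 tape=_000[0]10__   (A,0)→(B,0,+1)
state=B head=4 tape=_0000[1]0__   (B,1)→(B,1,-1)
state=B head=3 tape=_000[0]10__   (B,0)→(A,1,-1)
state=A head=2 tape=_00[0]110__   (A,0)→(B,0,+1)
state=B head=3 tape=_000[1]10__   (B,1)→(B,1,-1)
state=B head=2 tape=_00[0]110__   (B,0)→(A,1,-1)
state=A head=1 tape=_0[0]1110__   (A,0)→(B,0,+1)
state=B head=2 tape=_00[1]110__   (B,1)→(B,1,-1)
state=B head=1 tape=_0[0]1110__   (B,0)→(A,1,-1)
state=A head=0 tape=_[0]11110__   (A,0)→(B,0,+1)
state=B head=1 tape=_0[1]1110__   (B,1)→(B,1,-1)
state=B head=0 tape=_[0]11110__   (B,0)→(A,1,-1)
state=A head=-1 tape=[_]111110__   (A,_)→(A,_,+1)
state=A head=0 tape=_[1]11110__   (A,1)→(A,0,+1)
state=A head=1 tape=_0[1]1110__   (A,1)→(A,0,+1)
state=A head=2 tape=_00[1]110__   (A,1)→(A,0,+1)
state=A head=3 tape=_000[1]10__   (A,1)→(A,0,+1)
state=A head=4 tape=_0000[1]0__   (A,1)→(A,0,+1)
state=A head=5 tape=_00000[0]__   (A,0)→(B,0,+1)
state=B head=6 tape=_000000[_]_   (B,_)→(H,1,+1)
state=H head=7 tape=_0000001[_]
At halt the head is at cell 7.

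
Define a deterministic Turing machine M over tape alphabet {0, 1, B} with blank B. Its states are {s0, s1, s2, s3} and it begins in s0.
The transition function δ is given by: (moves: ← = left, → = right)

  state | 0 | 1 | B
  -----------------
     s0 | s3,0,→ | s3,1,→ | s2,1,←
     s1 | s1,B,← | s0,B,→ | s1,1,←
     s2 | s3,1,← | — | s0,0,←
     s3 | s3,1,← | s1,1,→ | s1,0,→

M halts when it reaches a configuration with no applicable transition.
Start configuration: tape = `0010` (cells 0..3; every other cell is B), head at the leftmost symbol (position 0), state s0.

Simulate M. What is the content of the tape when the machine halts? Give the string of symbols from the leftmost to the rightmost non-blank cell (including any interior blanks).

s0 | B[0]010BB   read 0 → write 0, move →, go to s3
s3 | B0[0]10BB   read 0 → write 1, move ←, go to s3
s3 | B[0]110BB   read 0 → write 1, move ←, go to s3
s3 | [B]1110BB   read B → write 0, move →, go to s1
s1 | 0[1]110BB   read 1 → write B, move →, go to s0
s0 | 0B[1]10BB   read 1 → write 1, move →, go to s3
s3 | 0B1[1]0BB   read 1 → write 1, move →, go to s1
s1 | 0B11[0]BB   read 0 → write B, move ←, go to s1
s1 | 0B1[1]BBB   read 1 → write B, move →, go to s0
s0 | 0B1B[B]BB   read B → write 1, move ←, go to s2
s2 | 0B1[B]1BB   read B → write 0, move ←, go to s0
s0 | 0B[1]01BB   read 1 → write 1, move →, go to s3
s3 | 0B1[0]1BB   read 0 → write 1, move ←, go to s3
s3 | 0B[1]11BB   read 1 → write 1, move →, go to s1
s1 | 0B1[1]1BB   read 1 → write B, move →, go to s0
s0 | 0B1B[1]BB   read 1 → write 1, move →, go to s3
s3 | 0B1B1[B]B   read B → write 0, move →, go to s1
s1 | 0B1B10[B]   read B → write 1, move ←, go to s1
s1 | 0B1B1[0]1   read 0 → write B, move ←, go to s1
s1 | 0B1B[1]B1   read 1 → write B, move →, go to s0
s0 | 0B1BB[B]1   read B → write 1, move ←, go to s2
s2 | 0B1B[B]11   read B → write 0, move ←, go to s0
s0 | 0B1[B]011   read B → write 1, move ←, go to s2
s2 | 0B[1]1011
The non-blank tape span at halt is 0B11011.

0B11011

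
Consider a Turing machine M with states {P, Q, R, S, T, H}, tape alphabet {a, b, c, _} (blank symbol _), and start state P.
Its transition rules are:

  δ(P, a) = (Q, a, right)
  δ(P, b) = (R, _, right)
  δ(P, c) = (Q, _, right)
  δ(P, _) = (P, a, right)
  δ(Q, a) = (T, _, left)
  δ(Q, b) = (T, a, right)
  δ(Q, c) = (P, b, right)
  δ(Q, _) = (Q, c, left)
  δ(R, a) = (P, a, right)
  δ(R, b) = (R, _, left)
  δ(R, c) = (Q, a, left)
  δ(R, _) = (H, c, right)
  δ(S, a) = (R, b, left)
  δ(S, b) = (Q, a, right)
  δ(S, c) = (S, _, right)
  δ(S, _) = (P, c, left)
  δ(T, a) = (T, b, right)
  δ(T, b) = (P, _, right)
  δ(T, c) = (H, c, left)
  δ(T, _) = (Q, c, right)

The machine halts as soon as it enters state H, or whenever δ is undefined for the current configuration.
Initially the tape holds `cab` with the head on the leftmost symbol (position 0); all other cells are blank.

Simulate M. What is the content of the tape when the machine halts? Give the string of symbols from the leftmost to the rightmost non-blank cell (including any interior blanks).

b_aacc

P | [c]ab___   read c → write _, move right, go to Q
Q | _[a]b___   read a → write _, move left, go to T
T | [_]_b___   read _ → write c, move right, go to Q
Q | c[_]b___   read _ → write c, move left, go to Q
Q | [c]cb___   read c → write b, move right, go to P
P | b[c]b___   read c → write _, move right, go to Q
Q | b_[b]___   read b → write a, move right, go to T
T | b_a[_]__   read _ → write c, move right, go to Q
Q | b_ac[_]_   read _ → write c, move left, go to Q
Q | b_a[c]c_   read c → write b, move right, go to P
P | b_ab[c]_   read c → write _, move right, go to Q
Q | b_ab_[_]   read _ → write c, move left, go to Q
Q | b_ab[_]c   read _ → write c, move left, go to Q
Q | b_a[b]cc   read b → write a, move right, go to T
T | b_aa[c]c   read c → write c, move left, go to H
H | b_a[a]cc
The non-blank tape span at halt is b_aacc.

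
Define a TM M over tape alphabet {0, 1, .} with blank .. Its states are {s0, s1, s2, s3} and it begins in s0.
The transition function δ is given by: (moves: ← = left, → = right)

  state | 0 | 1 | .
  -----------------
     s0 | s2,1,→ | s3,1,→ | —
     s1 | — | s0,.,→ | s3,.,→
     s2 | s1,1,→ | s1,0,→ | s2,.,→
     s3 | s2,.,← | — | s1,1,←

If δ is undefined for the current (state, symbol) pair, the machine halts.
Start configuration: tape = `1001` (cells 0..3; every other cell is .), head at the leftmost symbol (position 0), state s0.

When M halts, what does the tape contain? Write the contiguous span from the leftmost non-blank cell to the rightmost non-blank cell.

0..0.1

state=s0 head=0 tape=[1]001..   (s0,1)→(s3,1,→)
state=s3 head=1 tape=1[0]01..   (s3,0)→(s2,.,←)
state=s2 head=0 tape=[1].01..   (s2,1)→(s1,0,→)
state=s1 head=1 tape=0[.]01..   (s1,.)→(s3,.,→)
state=s3 head=2 tape=0.[0]1..   (s3,0)→(s2,.,←)
state=s2 head=1 tape=0[.].1..   (s2,.)→(s2,.,→)
state=s2 head=2 tape=0.[.]1..   (s2,.)→(s2,.,→)
state=s2 head=3 tape=0..[1]..   (s2,1)→(s1,0,→)
state=s1 head=4 tape=0..0[.].   (s1,.)→(s3,.,→)
state=s3 head=5 tape=0..0.[.]   (s3,.)→(s1,1,←)
state=s1 head=4 tape=0..0[.]1   (s1,.)→(s3,.,→)
state=s3 head=5 tape=0..0.[1]
The non-blank tape span at halt is 0..0.1.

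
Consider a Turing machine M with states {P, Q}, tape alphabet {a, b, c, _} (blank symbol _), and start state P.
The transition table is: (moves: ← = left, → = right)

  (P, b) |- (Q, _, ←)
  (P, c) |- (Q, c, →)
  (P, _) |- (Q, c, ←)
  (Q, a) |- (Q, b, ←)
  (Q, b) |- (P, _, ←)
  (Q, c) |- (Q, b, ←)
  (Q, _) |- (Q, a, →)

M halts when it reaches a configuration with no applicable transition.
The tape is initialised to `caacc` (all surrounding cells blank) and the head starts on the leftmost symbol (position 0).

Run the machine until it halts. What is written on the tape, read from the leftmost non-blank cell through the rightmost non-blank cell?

state=P head=0 tape=_[c]aacc   (P,c)→(Q,c,→)
state=Q head=1 tape=_c[a]acc   (Q,a)→(Q,b,←)
state=Q head=0 tape=_[c]bacc   (Q,c)→(Q,b,←)
state=Q head=-1 tape=[_]bbacc   (Q,_)→(Q,a,→)
state=Q head=0 tape=a[b]bacc   (Q,b)→(P,_,←)
state=P head=-1 tape=[a]_bacc
The non-blank tape span at halt is a_bacc.

a_bacc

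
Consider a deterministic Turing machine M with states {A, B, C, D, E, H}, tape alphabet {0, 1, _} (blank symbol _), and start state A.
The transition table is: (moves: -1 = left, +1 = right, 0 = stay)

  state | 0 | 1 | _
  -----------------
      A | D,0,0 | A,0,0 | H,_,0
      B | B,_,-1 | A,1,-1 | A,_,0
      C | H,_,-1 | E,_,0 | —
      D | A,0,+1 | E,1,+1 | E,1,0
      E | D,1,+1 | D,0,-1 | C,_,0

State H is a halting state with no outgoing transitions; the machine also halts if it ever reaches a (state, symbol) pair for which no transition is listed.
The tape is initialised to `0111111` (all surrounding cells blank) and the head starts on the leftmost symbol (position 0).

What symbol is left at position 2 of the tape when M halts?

0

state=A head=0 tape=[0]111111_   (A,0)→(D,0,0)
state=D head=0 tape=[0]111111_   (D,0)→(A,0,+1)
state=A head=1 tape=0[1]11111_   (A,1)→(A,0,0)
state=A head=1 tape=0[0]11111_   (A,0)→(D,0,0)
state=D head=1 tape=0[0]11111_   (D,0)→(A,0,+1)
state=A head=2 tape=00[1]1111_   (A,1)→(A,0,0)
state=A head=2 tape=00[0]1111_   (A,0)→(D,0,0)
state=D head=2 tape=00[0]1111_   (D,0)→(A,0,+1)
state=A head=3 tape=000[1]111_   (A,1)→(A,0,0)
state=A head=3 tape=000[0]111_   (A,0)→(D,0,0)
state=D head=3 tape=000[0]111_   (D,0)→(A,0,+1)
state=A head=4 tape=0000[1]11_   (A,1)→(A,0,0)
state=A head=4 tape=0000[0]11_   (A,0)→(D,0,0)
state=D head=4 tape=0000[0]11_   (D,0)→(A,0,+1)
state=A head=5 tape=00000[1]1_   (A,1)→(A,0,0)
state=A head=5 tape=00000[0]1_   (A,0)→(D,0,0)
state=D head=5 tape=00000[0]1_   (D,0)→(A,0,+1)
state=A head=6 tape=000000[1]_   (A,1)→(A,0,0)
state=A head=6 tape=000000[0]_   (A,0)→(D,0,0)
state=D head=6 tape=000000[0]_   (D,0)→(A,0,+1)
state=A head=7 tape=0000000[_]   (A,_)→(H,_,0)
state=H head=7 tape=0000000[_]
Cell 2 holds 0 when M halts.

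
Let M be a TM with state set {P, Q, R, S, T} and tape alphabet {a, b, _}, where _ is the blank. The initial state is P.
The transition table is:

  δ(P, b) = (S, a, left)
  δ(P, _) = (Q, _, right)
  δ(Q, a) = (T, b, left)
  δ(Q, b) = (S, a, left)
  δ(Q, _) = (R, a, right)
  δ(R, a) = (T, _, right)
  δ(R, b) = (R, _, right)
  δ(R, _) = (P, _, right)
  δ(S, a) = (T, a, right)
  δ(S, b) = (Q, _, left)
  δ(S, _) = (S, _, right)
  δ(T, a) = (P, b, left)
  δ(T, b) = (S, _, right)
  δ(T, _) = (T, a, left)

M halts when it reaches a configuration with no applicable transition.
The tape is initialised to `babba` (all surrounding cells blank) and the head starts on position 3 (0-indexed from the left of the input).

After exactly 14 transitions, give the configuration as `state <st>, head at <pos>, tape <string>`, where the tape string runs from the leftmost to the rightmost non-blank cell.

state S, head at -1, tape aaaba

P | _bab[b]a   read b → write a, move left, go to S
S | _ba[b]aa   read b → write _, move left, go to Q
Q | _b[a]_aa   read a → write b, move left, go to T
T | _[b]b_aa   read b → write _, move right, go to S
S | __[b]_aa   read b → write _, move left, go to Q
Q | _[_]__aa   read _ → write a, move right, go to R
R | _a[_]_aa   read _ → write _, move right, go to P
P | _a_[_]aa   read _ → write _, move right, go to Q
Q | _a__[a]a   read a → write b, move left, go to T
T | _a_[_]ba   read _ → write a, move left, go to T
T | _a[_]aba   read _ → write a, move left, go to T
T | _[a]aaba   read a → write b, move left, go to P
P | [_]baaba   read _ → write _, move right, go to Q
Q | _[b]aaba   read b → write a, move left, go to S
S | [_]aaaba
After 14 steps: state S, head at -1, tape aaaba.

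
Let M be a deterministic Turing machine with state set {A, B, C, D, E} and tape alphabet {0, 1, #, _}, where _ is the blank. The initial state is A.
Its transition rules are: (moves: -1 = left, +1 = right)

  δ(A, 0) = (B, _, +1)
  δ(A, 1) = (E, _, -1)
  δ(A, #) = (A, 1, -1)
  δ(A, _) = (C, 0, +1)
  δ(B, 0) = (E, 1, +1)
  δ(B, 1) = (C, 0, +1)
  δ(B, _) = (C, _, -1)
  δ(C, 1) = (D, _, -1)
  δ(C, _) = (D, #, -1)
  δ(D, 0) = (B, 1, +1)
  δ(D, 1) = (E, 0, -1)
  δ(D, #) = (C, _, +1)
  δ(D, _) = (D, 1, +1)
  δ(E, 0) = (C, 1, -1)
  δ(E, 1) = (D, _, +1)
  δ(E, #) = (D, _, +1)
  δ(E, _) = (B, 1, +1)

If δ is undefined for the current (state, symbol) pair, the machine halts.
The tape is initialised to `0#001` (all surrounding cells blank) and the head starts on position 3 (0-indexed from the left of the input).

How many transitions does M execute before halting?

state=A head=3 tape=0#0[0]1_   (A,0)→(B,_,+1)
state=B head=4 tape=0#0_[1]_   (B,1)→(C,0,+1)
state=C head=5 tape=0#0_0[_]   (C,_)→(D,#,-1)
state=D head=4 tape=0#0_[0]#   (D,0)→(B,1,+1)
state=B head=5 tape=0#0_1[#]
M halts after 4 transitions.

4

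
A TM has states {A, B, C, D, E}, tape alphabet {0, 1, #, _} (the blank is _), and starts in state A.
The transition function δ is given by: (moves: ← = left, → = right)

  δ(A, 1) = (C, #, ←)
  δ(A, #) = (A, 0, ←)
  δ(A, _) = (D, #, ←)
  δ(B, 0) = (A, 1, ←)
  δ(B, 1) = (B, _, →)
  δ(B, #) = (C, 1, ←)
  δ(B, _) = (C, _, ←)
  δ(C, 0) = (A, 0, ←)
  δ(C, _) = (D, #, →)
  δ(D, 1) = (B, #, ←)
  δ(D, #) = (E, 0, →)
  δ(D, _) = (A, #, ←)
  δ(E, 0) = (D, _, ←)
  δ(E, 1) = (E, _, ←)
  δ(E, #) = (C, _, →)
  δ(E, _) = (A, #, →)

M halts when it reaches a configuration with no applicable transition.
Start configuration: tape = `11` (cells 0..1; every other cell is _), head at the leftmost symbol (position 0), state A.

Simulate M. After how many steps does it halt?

14

state=A head=0 tape=_[1]1__   (A,1)→(C,#,←)
state=C head=-1 tape=[_]#1__   (C,_)→(D,#,→)
state=D head=0 tape=#[#]1__   (D,#)→(E,0,→)
state=E head=1 tape=#0[1]__   (E,1)→(E,_,←)
state=E head=0 tape=#[0]___   (E,0)→(D,_,←)
state=D head=-1 tape=[#]____   (D,#)→(E,0,→)
state=E head=0 tape=0[_]___   (E,_)→(A,#,→)
state=A head=1 tape=0#[_]__   (A,_)→(D,#,←)
state=D head=0 tape=0[#]#__   (D,#)→(E,0,→)
state=E head=1 tape=00[#]__   (E,#)→(C,_,→)
state=C head=2 tape=00_[_]_   (C,_)→(D,#,→)
state=D head=3 tape=00_#[_]   (D,_)→(A,#,←)
state=A head=2 tape=00_[#]#   (A,#)→(A,0,←)
state=A head=1 tape=00[_]0#   (A,_)→(D,#,←)
state=D head=0 tape=0[0]#0#
M halts after 14 transitions.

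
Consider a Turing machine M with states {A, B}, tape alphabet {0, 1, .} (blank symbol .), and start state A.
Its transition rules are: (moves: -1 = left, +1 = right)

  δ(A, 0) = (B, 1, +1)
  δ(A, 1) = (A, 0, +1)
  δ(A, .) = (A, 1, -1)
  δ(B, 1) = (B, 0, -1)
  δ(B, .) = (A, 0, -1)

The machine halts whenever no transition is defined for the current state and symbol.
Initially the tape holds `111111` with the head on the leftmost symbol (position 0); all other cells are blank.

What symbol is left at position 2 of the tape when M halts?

A | [1]11111.   read 1 → write 0, move +1, go to A
A | 0[1]1111.   read 1 → write 0, move +1, go to A
A | 00[1]111.   read 1 → write 0, move +1, go to A
A | 000[1]11.   read 1 → write 0, move +1, go to A
A | 0000[1]1.   read 1 → write 0, move +1, go to A
A | 00000[1].   read 1 → write 0, move +1, go to A
A | 000000[.]   read . → write 1, move -1, go to A
A | 00000[0]1   read 0 → write 1, move +1, go to B
B | 000001[1]   read 1 → write 0, move -1, go to B
B | 00000[1]0   read 1 → write 0, move -1, go to B
B | 0000[0]00
Cell 2 holds 0 when M halts.

0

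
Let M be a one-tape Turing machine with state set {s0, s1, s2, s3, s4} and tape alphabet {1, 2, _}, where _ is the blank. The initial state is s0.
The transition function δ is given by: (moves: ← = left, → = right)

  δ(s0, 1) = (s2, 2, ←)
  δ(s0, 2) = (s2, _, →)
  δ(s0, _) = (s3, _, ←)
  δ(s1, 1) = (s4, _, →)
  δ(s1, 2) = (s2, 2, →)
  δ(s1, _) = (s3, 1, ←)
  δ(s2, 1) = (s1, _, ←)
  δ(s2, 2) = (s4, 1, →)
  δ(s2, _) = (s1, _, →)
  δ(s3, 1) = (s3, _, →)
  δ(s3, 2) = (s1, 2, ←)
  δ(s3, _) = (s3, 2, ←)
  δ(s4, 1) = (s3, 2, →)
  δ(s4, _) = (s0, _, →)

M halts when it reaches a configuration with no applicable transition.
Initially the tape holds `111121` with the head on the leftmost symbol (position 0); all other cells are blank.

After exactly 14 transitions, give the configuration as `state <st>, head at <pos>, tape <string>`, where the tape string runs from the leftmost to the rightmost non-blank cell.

state=s0 head=0 tape=_[1]11121_   (s0,1)→(s2,2,←)
state=s2 head=-1 tape=[_]211121_   (s2,_)→(s1,_,→)
state=s1 head=0 tape=_[2]11121_   (s1,2)→(s2,2,→)
state=s2 head=1 tape=_2[1]1121_   (s2,1)→(s1,_,←)
state=s1 head=0 tape=_[2]_1121_   (s1,2)→(s2,2,→)
state=s2 head=1 tape=_2[_]1121_   (s2,_)→(s1,_,→)
state=s1 head=2 tape=_2_[1]121_   (s1,1)→(s4,_,→)
state=s4 head=3 tape=_2__[1]21_   (s4,1)→(s3,2,→)
state=s3 head=4 tape=_2__2[2]1_   (s3,2)→(s1,2,←)
state=s1 head=3 tape=_2__[2]21_   (s1,2)→(s2,2,→)
state=s2 head=4 tape=_2__2[2]1_   (s2,2)→(s4,1,→)
state=s4 head=5 tape=_2__21[1]_   (s4,1)→(s3,2,→)
state=s3 head=6 tape=_2__212[_]   (s3,_)→(s3,2,←)
state=s3 head=5 tape=_2__21[2]2   (s3,2)→(s1,2,←)
state=s1 head=4 tape=_2__2[1]22
After 14 steps: state s1, head at 4, tape 2__2122.

state s1, head at 4, tape 2__2122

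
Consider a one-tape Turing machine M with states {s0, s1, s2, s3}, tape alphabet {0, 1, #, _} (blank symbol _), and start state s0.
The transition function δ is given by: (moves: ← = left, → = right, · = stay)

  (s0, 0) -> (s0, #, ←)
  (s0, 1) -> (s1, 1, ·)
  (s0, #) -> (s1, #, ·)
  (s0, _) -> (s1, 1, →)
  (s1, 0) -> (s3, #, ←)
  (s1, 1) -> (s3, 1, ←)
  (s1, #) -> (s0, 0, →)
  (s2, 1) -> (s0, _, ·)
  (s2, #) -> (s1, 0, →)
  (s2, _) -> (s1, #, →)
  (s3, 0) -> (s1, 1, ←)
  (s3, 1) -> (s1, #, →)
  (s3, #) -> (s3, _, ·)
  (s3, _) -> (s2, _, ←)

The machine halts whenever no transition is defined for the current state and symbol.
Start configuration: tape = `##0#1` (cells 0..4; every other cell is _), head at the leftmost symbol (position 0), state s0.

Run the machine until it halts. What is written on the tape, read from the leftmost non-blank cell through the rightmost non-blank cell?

111#11

s0 | __[#]#0#1   read # → write #, move ·, go to s1
s1 | __[#]#0#1   read # → write 0, move →, go to s0
s0 | __0[#]0#1   read # → write #, move ·, go to s1
s1 | __0[#]0#1   read # → write 0, move →, go to s0
s0 | __00[0]#1   read 0 → write #, move ←, go to s0
s0 | __0[0]##1   read 0 → write #, move ←, go to s0
s0 | __[0]###1   read 0 → write #, move ←, go to s0
s0 | _[_]####1   read _ → write 1, move →, go to s1
s1 | _1[#]###1   read # → write 0, move →, go to s0
s0 | _10[#]##1   read # → write #, move ·, go to s1
s1 | _10[#]##1   read # → write 0, move →, go to s0
s0 | _100[#]#1   read # → write #, move ·, go to s1
s1 | _100[#]#1   read # → write 0, move →, go to s0
s0 | _1000[#]1   read # → write #, move ·, go to s1
s1 | _1000[#]1   read # → write 0, move →, go to s0
s0 | _10000[1]   read 1 → write 1, move ·, go to s1
s1 | _10000[1]   read 1 → write 1, move ←, go to s3
s3 | _1000[0]1   read 0 → write 1, move ←, go to s1
s1 | _100[0]11   read 0 → write #, move ←, go to s3
s3 | _10[0]#11   read 0 → write 1, move ←, go to s1
s1 | _1[0]1#11   read 0 → write #, move ←, go to s3
s3 | _[1]#1#11   read 1 → write #, move →, go to s1
s1 | _#[#]1#11   read # → write 0, move →, go to s0
s0 | _#0[1]#11   read 1 → write 1, move ·, go to s1
s1 | _#0[1]#11   read 1 → write 1, move ←, go to s3
s3 | _#[0]1#11   read 0 → write 1, move ←, go to s1
s1 | _[#]11#11   read # → write 0, move →, go to s0
s0 | _0[1]1#11   read 1 → write 1, move ·, go to s1
s1 | _0[1]1#11   read 1 → write 1, move ←, go to s3
s3 | _[0]11#11   read 0 → write 1, move ←, go to s1
s1 | [_]111#11
The non-blank tape span at halt is 111#11.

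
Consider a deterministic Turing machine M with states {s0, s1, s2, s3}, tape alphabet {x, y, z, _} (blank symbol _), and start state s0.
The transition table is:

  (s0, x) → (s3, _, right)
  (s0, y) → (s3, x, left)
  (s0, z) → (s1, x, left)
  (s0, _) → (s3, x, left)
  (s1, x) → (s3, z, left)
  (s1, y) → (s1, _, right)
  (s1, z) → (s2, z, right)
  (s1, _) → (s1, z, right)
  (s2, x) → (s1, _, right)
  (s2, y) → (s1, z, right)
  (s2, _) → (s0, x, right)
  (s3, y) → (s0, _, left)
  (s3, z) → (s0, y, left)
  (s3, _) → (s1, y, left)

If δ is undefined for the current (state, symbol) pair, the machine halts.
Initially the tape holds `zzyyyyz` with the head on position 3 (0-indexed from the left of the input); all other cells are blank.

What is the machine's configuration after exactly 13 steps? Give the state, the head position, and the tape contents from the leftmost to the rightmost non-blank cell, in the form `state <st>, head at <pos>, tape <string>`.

state s1, head at -2, tape zyxyxyzyyz

state=s0 head=3 tape=___zzy[y]yyz   (s0,y)→(s3,x,left)
state=s3 head=2 tape=___zz[y]xyyz   (s3,y)→(s0,_,left)
state=s0 head=1 tape=___z[z]_xyyz   (s0,z)→(s1,x,left)
state=s1 head=0 tape=___[z]x_xyyz   (s1,z)→(s2,z,right)
state=s2 head=1 tape=___z[x]_xyyz   (s2,x)→(s1,_,right)
state=s1 head=2 tape=___z_[_]xyyz   (s1,_)→(s1,z,right)
state=s1 head=3 tape=___z_z[x]yyz   (s1,x)→(s3,z,left)
state=s3 head=2 tape=___z_[z]zyyz   (s3,z)→(s0,y,left)
state=s0 head=1 tape=___z[_]yzyyz   (s0,_)→(s3,x,left)
state=s3 head=0 tape=___[z]xyzyyz   (s3,z)→(s0,y,left)
state=s0 head=-1 tape=__[_]yxyzyyz   (s0,_)→(s3,x,left)
state=s3 head=-2 tape=_[_]xyxyzyyz   (s3,_)→(s1,y,left)
state=s1 head=-3 tape=[_]yxyxyzyyz   (s1,_)→(s1,z,right)
state=s1 head=-2 tape=z[y]xyxyzyyz
After 13 steps: state s1, head at -2, tape zyxyxyzyyz.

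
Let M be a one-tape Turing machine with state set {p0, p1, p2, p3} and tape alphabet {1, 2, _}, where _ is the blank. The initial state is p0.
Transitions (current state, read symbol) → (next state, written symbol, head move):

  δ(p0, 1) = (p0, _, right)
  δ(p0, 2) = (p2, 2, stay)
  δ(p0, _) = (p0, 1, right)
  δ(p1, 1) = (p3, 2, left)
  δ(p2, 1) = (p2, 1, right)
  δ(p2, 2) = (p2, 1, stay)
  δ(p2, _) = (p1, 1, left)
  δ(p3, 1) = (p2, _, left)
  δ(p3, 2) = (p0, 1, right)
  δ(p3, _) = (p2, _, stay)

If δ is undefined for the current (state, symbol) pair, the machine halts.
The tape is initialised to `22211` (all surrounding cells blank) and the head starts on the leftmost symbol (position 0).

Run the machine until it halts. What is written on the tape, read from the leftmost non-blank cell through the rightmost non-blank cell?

state=p0 head=0 tape=__[2]2211_   (p0,2)→(p2,2,stay)
state=p2 head=0 tape=__[2]2211_   (p2,2)→(p2,1,stay)
state=p2 head=0 tape=__[1]2211_   (p2,1)→(p2,1,right)
state=p2 head=1 tape=__1[2]211_   (p2,2)→(p2,1,stay)
state=p2 head=1 tape=__1[1]211_   (p2,1)→(p2,1,right)
state=p2 head=2 tape=__11[2]11_   (p2,2)→(p2,1,stay)
state=p2 head=2 tape=__11[1]11_   (p2,1)→(p2,1,right)
state=p2 head=3 tape=__111[1]1_   (p2,1)→(p2,1,right)
state=p2 head=4 tape=__1111[1]_   (p2,1)→(p2,1,right)
state=p2 head=5 tape=__11111[_]   (p2,_)→(p1,1,left)
state=p1 head=4 tape=__1111[1]1   (p1,1)→(p3,2,left)
state=p3 head=3 tape=__111[1]21   (p3,1)→(p2,_,left)
state=p2 head=2 tape=__11[1]_21   (p2,1)→(p2,1,right)
state=p2 head=3 tape=__111[_]21   (p2,_)→(p1,1,left)
state=p1 head=2 tape=__11[1]121   (p1,1)→(p3,2,left)
state=p3 head=1 tape=__1[1]2121   (p3,1)→(p2,_,left)
state=p2 head=0 tape=__[1]_2121   (p2,1)→(p2,1,right)
state=p2 head=1 tape=__1[_]2121   (p2,_)→(p1,1,left)
state=p1 head=0 tape=__[1]12121   (p1,1)→(p3,2,left)
state=p3 head=-1 tape=_[_]212121   (p3,_)→(p2,_,stay)
state=p2 head=-1 tape=_[_]212121   (p2,_)→(p1,1,left)
state=p1 head=-2 tape=[_]1212121
The non-blank tape span at halt is 1212121.

1212121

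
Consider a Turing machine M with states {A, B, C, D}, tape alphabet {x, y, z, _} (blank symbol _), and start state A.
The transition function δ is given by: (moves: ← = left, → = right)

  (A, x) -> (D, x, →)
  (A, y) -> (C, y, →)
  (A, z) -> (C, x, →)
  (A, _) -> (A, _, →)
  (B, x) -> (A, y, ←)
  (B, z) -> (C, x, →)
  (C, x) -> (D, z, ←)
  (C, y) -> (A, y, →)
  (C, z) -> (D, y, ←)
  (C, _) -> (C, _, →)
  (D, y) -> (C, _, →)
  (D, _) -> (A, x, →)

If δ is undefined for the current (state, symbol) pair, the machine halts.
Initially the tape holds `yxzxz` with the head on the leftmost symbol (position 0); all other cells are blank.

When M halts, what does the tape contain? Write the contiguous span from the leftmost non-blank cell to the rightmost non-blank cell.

A | [y]xzxz   read y → write y, move →, go to C
C | y[x]zxz   read x → write z, move ←, go to D
D | [y]zzxz   read y → write _, move →, go to C
C | _[z]zxz   read z → write y, move ←, go to D
D | [_]yzxz   read _ → write x, move →, go to A
A | x[y]zxz   read y → write y, move →, go to C
C | xy[z]xz   read z → write y, move ←, go to D
D | x[y]yxz   read y → write _, move →, go to C
C | x_[y]xz   read y → write y, move →, go to A
A | x_y[x]z   read x → write x, move →, go to D
D | x_yx[z]
The non-blank tape span at halt is x_yxz.

x_yxz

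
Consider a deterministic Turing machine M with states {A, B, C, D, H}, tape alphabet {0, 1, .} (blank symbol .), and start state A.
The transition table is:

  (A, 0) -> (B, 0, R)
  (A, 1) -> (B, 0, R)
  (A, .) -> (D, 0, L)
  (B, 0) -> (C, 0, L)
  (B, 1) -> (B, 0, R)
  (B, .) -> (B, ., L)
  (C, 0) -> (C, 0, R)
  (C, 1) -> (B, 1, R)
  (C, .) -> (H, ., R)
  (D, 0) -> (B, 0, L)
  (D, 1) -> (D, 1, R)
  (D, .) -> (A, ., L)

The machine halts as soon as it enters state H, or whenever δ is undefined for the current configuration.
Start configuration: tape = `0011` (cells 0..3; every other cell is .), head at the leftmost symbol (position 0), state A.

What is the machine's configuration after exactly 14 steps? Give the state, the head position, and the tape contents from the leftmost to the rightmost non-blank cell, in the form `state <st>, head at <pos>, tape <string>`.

state C, head at 2, tape 0010

state=A head=0 tape=[0]011.   (A,0)→(B,0,R)
state=B head=1 tape=0[0]11.   (B,0)→(C,0,L)
state=C head=0 tape=[0]011.   (C,0)→(C,0,R)
state=C head=1 tape=0[0]11.   (C,0)→(C,0,R)
state=C head=2 tape=00[1]1.   (C,1)→(B,1,R)
state=B head=3 tape=001[1].   (B,1)→(B,0,R)
state=B head=4 tape=0010[.]   (B,.)→(B,.,L)
state=B head=3 tape=001[0].   (B,0)→(C,0,L)
state=C head=2 tape=00[1]0.   (C,1)→(B,1,R)
state=B head=3 tape=001[0].   (B,0)→(C,0,L)
state=C head=2 tape=00[1]0.   (C,1)→(B,1,R)
state=B head=3 tape=001[0].   (B,0)→(C,0,L)
state=C head=2 tape=00[1]0.   (C,1)→(B,1,R)
state=B head=3 tape=001[0].   (B,0)→(C,0,L)
state=C head=2 tape=00[1]0.
After 14 steps: state C, head at 2, tape 0010.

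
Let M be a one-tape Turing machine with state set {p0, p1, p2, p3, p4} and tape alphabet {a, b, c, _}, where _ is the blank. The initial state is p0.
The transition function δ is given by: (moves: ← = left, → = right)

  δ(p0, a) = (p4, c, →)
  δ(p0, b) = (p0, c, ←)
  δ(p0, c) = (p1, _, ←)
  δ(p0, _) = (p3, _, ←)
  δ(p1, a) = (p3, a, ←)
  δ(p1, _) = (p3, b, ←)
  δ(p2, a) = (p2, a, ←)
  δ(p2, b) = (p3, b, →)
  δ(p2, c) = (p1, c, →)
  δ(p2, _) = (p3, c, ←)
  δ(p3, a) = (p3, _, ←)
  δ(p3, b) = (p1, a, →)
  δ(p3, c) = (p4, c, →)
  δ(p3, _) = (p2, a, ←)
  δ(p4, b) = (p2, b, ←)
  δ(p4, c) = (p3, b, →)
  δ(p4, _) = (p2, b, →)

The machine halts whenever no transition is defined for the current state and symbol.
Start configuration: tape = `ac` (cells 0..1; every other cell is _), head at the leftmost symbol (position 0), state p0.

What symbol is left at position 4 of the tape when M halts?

b

state=p0 head=0 tape=[a]c___   (p0,a)→(p4,c,→)
state=p4 head=1 tape=c[c]___   (p4,c)→(p3,b,→)
state=p3 head=2 tape=cb[_]__   (p3,_)→(p2,a,←)
state=p2 head=1 tape=c[b]a__   (p2,b)→(p3,b,→)
state=p3 head=2 tape=cb[a]__   (p3,a)→(p3,_,←)
state=p3 head=1 tape=c[b]___   (p3,b)→(p1,a,→)
state=p1 head=2 tape=ca[_]__   (p1,_)→(p3,b,←)
state=p3 head=1 tape=c[a]b__   (p3,a)→(p3,_,←)
state=p3 head=0 tape=[c]_b__   (p3,c)→(p4,c,→)
state=p4 head=1 tape=c[_]b__   (p4,_)→(p2,b,→)
state=p2 head=2 tape=cb[b]__   (p2,b)→(p3,b,→)
state=p3 head=3 tape=cbb[_]_   (p3,_)→(p2,a,←)
state=p2 head=2 tape=cb[b]a_   (p2,b)→(p3,b,→)
state=p3 head=3 tape=cbb[a]_   (p3,a)→(p3,_,←)
state=p3 head=2 tape=cb[b]__   (p3,b)→(p1,a,→)
state=p1 head=3 tape=cba[_]_   (p1,_)→(p3,b,←)
state=p3 head=2 tape=cb[a]b_   (p3,a)→(p3,_,←)
state=p3 head=1 tape=c[b]_b_   (p3,b)→(p1,a,→)
state=p1 head=2 tape=ca[_]b_   (p1,_)→(p3,b,←)
state=p3 head=1 tape=c[a]bb_   (p3,a)→(p3,_,←)
state=p3 head=0 tape=[c]_bb_   (p3,c)→(p4,c,→)
state=p4 head=1 tape=c[_]bb_   (p4,_)→(p2,b,→)
state=p2 head=2 tape=cb[b]b_   (p2,b)→(p3,b,→)
state=p3 head=3 tape=cbb[b]_   (p3,b)→(p1,a,→)
state=p1 head=4 tape=cbba[_]   (p1,_)→(p3,b,←)
state=p3 head=3 tape=cbb[a]b   (p3,a)→(p3,_,←)
state=p3 head=2 tape=cb[b]_b   (p3,b)→(p1,a,→)
state=p1 head=3 tape=cba[_]b   (p1,_)→(p3,b,←)
state=p3 head=2 tape=cb[a]bb   (p3,a)→(p3,_,←)
state=p3 head=1 tape=c[b]_bb   (p3,b)→(p1,a,→)
state=p1 head=2 tape=ca[_]bb   (p1,_)→(p3,b,←)
state=p3 head=1 tape=c[a]bbb   (p3,a)→(p3,_,←)
state=p3 head=0 tape=[c]_bbb   (p3,c)→(p4,c,→)
state=p4 head=1 tape=c[_]bbb   (p4,_)→(p2,b,→)
state=p2 head=2 tape=cb[b]bb   (p2,b)→(p3,b,→)
state=p3 head=3 tape=cbb[b]b   (p3,b)→(p1,a,→)
state=p1 head=4 tape=cbba[b]
Cell 4 holds b when M halts.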